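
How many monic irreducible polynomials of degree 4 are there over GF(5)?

150

By the necklace-counting formula, N_5(4) = (1/4) Σ_{d|4} μ(4/d)·5^d.
Divisors of 4: 1, 2, 4; μ(4/d) for each: 0, -1, 1.
Σ = − 5^2 + 5^4 = 600.
N = 600/4 = 150.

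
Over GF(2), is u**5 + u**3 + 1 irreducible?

Write h(u) = u**5 + u**3 + 1.
Check for roots in GF(2): h(0) = 1; h(1) = 1.
No roots, so no linear factors.
Monic irreducibles of degree 2 over GF(2): u**2 + u + 1.
None of them divide h (all give nonzero remainder).
No irreducible factor of degree ≤ 2 exists, so h is irreducible over GF(2).

Yes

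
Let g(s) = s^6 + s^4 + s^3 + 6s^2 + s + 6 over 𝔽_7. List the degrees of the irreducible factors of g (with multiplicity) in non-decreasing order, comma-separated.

Linear factors from roots: (s + 3).
Complete factorization: g(s) = (s + 3)·(s^2 + 1)·(s^3 + 4s^2 + 2s + 2).
Factor degrees with multiplicity: 1 + 2 + 3 = 6.

1, 2, 3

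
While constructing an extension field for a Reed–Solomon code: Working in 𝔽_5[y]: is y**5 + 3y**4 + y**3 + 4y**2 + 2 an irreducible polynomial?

Yes

Write h(y) = y**5 + 3y**4 + y**3 + 4y**2 + 2.
Check for roots in 𝔽_5: h(0) = 2; h(1) = 1; h(2) = 1; h(3) = 1; h(4) = 2.
No roots, so no linear factors.
Degree-2 irreducible divisors: test the 10 monic irreducibles of degree 2 over GF(5).
None of them divide h (all give nonzero remainder).
No irreducible factor of degree ≤ 2 exists, so h is irreducible over GF(5).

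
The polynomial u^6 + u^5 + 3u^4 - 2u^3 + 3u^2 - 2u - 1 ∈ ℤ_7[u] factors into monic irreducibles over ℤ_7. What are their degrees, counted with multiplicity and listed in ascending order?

6

Write h(u) = u^6 + u^5 + 3u^4 - 2u^3 + 3u^2 - 2u - 1.
Complete factorization: h(u) = (u^6 + u^5 + 3u^4 - 2u^3 + 3u^2 - 2u - 1).
Factor degrees with multiplicity: 6 = 6.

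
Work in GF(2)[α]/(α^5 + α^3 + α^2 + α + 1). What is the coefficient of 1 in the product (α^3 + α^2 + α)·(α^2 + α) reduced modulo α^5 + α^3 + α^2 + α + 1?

1

Multiply in GF(2)[α]: (α^3 + α^2 + α)·(α^2 + α) = α^5 + α^2.
Reduce using α^5 ≡ α^3 + α^2 + α + 1 (mod α^5 + α^3 + α^2 + α + 1).
Reduced: α^3 + α + 1.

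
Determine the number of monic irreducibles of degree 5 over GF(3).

By the necklace-counting formula, N_3(5) = (1/5) Σ_{d|5} μ(5/d)·3^d.
Divisors of 5: 1, 5; μ(5/d) for each: -1, 1.
Σ = − 3^1 + 3^5 = 240.
N = 240/5 = 48.

48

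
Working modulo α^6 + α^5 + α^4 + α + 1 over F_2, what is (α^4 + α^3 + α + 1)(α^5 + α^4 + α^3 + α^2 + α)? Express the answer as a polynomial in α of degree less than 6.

Multiply in F_2[α]: (α^4 + α^3 + α + 1)·(α^5 + α^4 + α^3 + α^2 + α) = α^9 + α^6 + α^4 + α.
Reduce using α^6 ≡ α^5 + α^4 + α + 1 (mod α^6 + α^5 + α^4 + α + 1).
Reduced: α^2 + α.

α^2 + α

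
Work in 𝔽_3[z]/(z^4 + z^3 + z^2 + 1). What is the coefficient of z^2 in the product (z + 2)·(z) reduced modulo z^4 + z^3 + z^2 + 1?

1

Multiply in 𝔽_3[z]: (z + 2)·(z) = z^2 + 2z.
Reduced: z^2 + 2z.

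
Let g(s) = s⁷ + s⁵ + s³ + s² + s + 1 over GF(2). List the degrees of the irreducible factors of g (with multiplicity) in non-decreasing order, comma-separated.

1, 1, 2, 3

Roots in GF(2): g(0) = 1; g(1) = 0 → root.
Linear factors from roots: (s + 1).
Complete factorization: g(s) = (s + 1)^2·(s² + s + 1)·(s³ + s² + 1).
Factor degrees with multiplicity: 1 + 1 + 2 + 3 = 7.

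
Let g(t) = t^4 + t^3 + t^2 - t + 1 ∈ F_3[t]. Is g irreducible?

No

Check for roots in F_3: g(0) = 1; g(1) = 0 → root; g(2) = 0 → root.
g(1) = 0, so (t − 1) divides g(t); g is reducible.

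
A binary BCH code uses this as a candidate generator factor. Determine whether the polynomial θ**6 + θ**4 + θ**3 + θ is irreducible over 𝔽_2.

No

Write h(θ) = θ**6 + θ**4 + θ**3 + θ.
Check for roots in 𝔽_2: h(0) = 0 → root; h(1) = 0 → root.
h(0) = 0, so (θ) divides h(θ); h is reducible.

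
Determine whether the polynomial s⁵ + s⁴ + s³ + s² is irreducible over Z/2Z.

No

Write h(s) = s⁵ + s⁴ + s³ + s².
Check for roots in Z/2Z: h(0) = 0 → root; h(1) = 0 → root.
h(0) = 0, so (s) divides h(s); h is reducible.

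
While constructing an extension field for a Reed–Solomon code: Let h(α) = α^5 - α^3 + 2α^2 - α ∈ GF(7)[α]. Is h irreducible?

No

Check for roots in GF(7): h(0) = 0 → root; h(1) = 1; h(2) = 2; h(3) = 0 → root; h(4) = 1; h(5) = 0 → root; h(6) = 3.
h(0) = 0, so (α) divides h(α); h is reducible.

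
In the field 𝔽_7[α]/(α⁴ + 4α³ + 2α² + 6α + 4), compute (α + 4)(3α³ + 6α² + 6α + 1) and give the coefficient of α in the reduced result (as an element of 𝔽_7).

Multiply in 𝔽_7[α]: (α + 4)·(3α³ + 6α² + 6α + 1) = 3α⁴ + 4α³ + 2α² + 4α + 4.
Reduce using α⁴ ≡ 3α³ + 5α² + α + 3 (mod α⁴ + 4α³ + 2α² + 6α + 4).
Reduced: 6α³ + 3α² + 6.

0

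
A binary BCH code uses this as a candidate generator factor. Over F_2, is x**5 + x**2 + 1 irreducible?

Write g(x) = x**5 + x**2 + 1.
Check for roots in F_2: g(0) = 1; g(1) = 1.
No roots, so no linear factors.
Monic irreducibles of degree 2 over GF(2): x**2 + x + 1.
None of them divide g (all give nonzero remainder).
No irreducible factor of degree ≤ 2 exists, so g is irreducible over GF(2).

Yes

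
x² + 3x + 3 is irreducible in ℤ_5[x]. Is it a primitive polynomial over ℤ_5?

Write f(x) = x² + 3x + 3.
|GF(5^2)^×| = 5^2 − 1 = 24. Prime factorization: 24 = 2^3·3.
f is primitive ⇔ x has order 24 in GF(5)[x]/(f), i.e. x^(24/q) ≠ 1 for each prime q | 24.
x^(12) mod f = 4.
x^(8) mod f = x + 1.
None equal 1, so x has full order 24; f is primitive.

Yes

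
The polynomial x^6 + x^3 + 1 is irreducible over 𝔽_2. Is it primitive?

Write f(x) = x^6 + x^3 + 1.
|GF(2^6)^×| = 2^6 − 1 = 63. Prime factorization: 63 = 3^2·7.
f is primitive ⇔ x has order 63 in GF(2)[x]/(f), i.e. x^(63/q) ≠ 1 for each prime q | 63.
x^(21) mod f = x^3.
x^(9) mod f = 1
Since x^(9) = 1, the order of x divides 9 < 63; not primitive.

No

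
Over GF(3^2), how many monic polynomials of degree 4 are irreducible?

1620

By the necklace-counting formula, N_9(4) = (1/4) Σ_{d|4} μ(4/d)·9^d.
Divisors of 4: 1, 2, 4; μ(4/d) for each: 0, -1, 1.
Σ = − 9^2 + 9^4 = 6480.
N = 6480/4 = 1620.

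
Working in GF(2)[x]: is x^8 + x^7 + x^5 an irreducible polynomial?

Write f(x) = x^8 + x^7 + x^5.
Check for roots in GF(2): f(0) = 0 → root; f(1) = 1.
f(0) = 0, so (x) divides f(x); f is reducible.

No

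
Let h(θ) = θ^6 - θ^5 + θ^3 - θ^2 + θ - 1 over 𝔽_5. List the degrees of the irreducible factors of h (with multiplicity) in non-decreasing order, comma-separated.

Roots in 𝔽_5: h(0) = 4; h(1) = 0 → root; h(2) = 2; h(3) = 1; h(4) = 3.
Linear factors from roots: (θ - 1).
Complete factorization: h(θ) = (θ - 1)·(θ^2 - θ + 2)·(θ^3 + θ^2 - θ - 2).
Factor degrees with multiplicity: 1 + 2 + 3 = 6.

1, 2, 3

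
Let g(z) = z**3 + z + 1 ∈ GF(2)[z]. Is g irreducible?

Check for roots in GF(2): g(0) = 1; g(1) = 1.
No roots. A degree-3 polynomial over a field with no linear factor is irreducible.

Yes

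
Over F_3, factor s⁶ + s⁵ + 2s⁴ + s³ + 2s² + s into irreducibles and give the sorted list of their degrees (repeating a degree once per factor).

1, 2, 3

Write f(s) = s⁶ + s⁵ + 2s⁴ + s³ + 2s² + s.
Roots in F_3: f(0) = 0 → root; f(1) = 2; f(2) = 2.
Linear factors from roots: (s).
Complete factorization: f(s) = (s)·(s² + 2s + 2)·(s³ + 2s² + 2s + 2).
Factor degrees with multiplicity: 1 + 2 + 3 = 6.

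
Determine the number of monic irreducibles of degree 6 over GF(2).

9

Gauss's count: N_{2}(6) = (1/6) Σ_{d|6} μ(6/d)·2^d.
Divisors of 6: 1, 2, 3, 6; μ(6/d) for each: 1, -1, -1, 1.
Σ = 2^1 − 2^2 − 2^3 + 2^6 = 54.
N = 54/6 = 9.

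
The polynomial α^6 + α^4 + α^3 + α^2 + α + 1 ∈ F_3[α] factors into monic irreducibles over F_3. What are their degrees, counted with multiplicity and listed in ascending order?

Write g(α) = α^6 + α^4 + α^3 + α^2 + α + 1.
Roots in F_3: g(0) = 1; g(1) = 0 → root; g(2) = 2.
Linear factors from roots: (α - 1).
Complete factorization: g(α) = (α - 1)·(α^2 + 1)·(α^3 + α^2 + α - 1).
Factor degrees with multiplicity: 1 + 2 + 3 = 6.

1, 2, 3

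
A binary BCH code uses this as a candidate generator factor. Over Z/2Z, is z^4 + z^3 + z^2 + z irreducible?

No

Write P(z) = z^4 + z^3 + z^2 + z.
Check for roots in Z/2Z: P(0) = 0 → root; P(1) = 0 → root.
P(0) = 0, so (z) divides P(z); P is reducible.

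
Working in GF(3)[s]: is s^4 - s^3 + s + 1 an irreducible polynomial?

Write P(s) = s^4 - s^3 + s + 1.
Check for roots in GF(3): P(0) = 1; P(1) = 2; P(2) = 2.
No roots, so no linear factors.
Monic irreducibles of degree 2 over GF(3): s^2 + 1, s^2 + s - 1, s^2 - s - 1.
None of them divide P (all give nonzero remainder).
No irreducible factor of degree ≤ 2 exists, so P is irreducible over GF(3).

Yes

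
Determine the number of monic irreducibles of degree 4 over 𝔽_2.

3

By the necklace-counting formula, N_2(4) = (1/4) Σ_{d|4} μ(4/d)·2^d.
Divisors of 4: 1, 2, 4; μ(4/d) for each: 0, -1, 1.
Σ = − 2^2 + 2^4 = 12.
N = 12/4 = 3.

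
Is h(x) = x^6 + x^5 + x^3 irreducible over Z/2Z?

No

Check for roots in Z/2Z: h(0) = 0 → root; h(1) = 1.
h(0) = 0, so (x) divides h(x); h is reducible.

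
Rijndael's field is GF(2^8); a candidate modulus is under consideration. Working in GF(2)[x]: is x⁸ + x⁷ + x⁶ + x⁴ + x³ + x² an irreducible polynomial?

Write f(x) = x⁸ + x⁷ + x⁶ + x⁴ + x³ + x².
Check for roots in GF(2): f(0) = 0 → root; f(1) = 0 → root.
f(0) = 0, so (x) divides f(x); f is reducible.

No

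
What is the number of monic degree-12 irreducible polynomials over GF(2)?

x^(2^12) − x is the product of all monic irreducibles of degree dividing 12; Möbius inversion gives N = (1/12) Σ μ(12/d)·2^d.
Divisors of 12: 1, 2, 3, 4, 6, 12; μ(12/d) for each: 0, 1, 0, -1, -1, 1.
Σ = 2^2 − 2^4 − 2^6 + 2^12 = 4020.
N = 4020/12 = 335.

335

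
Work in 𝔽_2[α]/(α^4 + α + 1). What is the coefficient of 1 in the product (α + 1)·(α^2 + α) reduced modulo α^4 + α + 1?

Multiply in 𝔽_2[α]: (α + 1)·(α^2 + α) = α^3 + α.
Reduced: α^3 + α.

0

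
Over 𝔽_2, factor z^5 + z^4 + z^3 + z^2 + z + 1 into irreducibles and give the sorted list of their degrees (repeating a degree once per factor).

1, 2, 2

Write h(z) = z^5 + z^4 + z^3 + z^2 + z + 1.
Roots in 𝔽_2: h(0) = 1; h(1) = 0 → root.
Linear factors from roots: (z + 1).
Complete factorization: h(z) = (z + 1)·(z^2 + z + 1)^2.
Factor degrees with multiplicity: 1 + 2 + 2 = 5.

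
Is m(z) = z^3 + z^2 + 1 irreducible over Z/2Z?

Check for roots in Z/2Z: m(0) = 1; m(1) = 1.
No roots. A degree-3 polynomial over a field with no linear factor is irreducible.

Yes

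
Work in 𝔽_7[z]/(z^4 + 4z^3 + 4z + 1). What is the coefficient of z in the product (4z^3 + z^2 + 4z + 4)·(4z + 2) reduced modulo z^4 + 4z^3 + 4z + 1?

Multiply in 𝔽_7[z]: (4z^3 + z^2 + 4z + 4)·(4z + 2) = 2z^4 + 5z^3 + 4z^2 + 3z + 1.
Reduce using z^4 ≡ 3z^3 + 3z + 6 (mod z^4 + 4z^3 + 4z + 1).
Reduced: 4z^3 + 4z^2 + 2z + 6.

2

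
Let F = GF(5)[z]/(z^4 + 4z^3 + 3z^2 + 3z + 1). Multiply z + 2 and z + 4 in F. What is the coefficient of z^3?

0

Multiply in GF(5)[z]: (z + 2)·(z + 4) = z^2 + z + 3.
Reduced: z^2 + z + 3.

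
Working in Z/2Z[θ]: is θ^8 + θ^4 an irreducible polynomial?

Write g(θ) = θ^8 + θ^4.
Check for roots in Z/2Z: g(0) = 0 → root; g(1) = 0 → root.
g(0) = 0, so (θ) divides g(θ); g is reducible.

No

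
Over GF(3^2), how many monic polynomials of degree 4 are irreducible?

The number of monic irreducibles of degree 4 over GF(9) is (1/4)·Σ_{d∣4} μ(4/d) 9^d.
Divisors of 4: 1, 2, 4; μ(4/d) for each: 0, -1, 1.
Σ = − 9^2 + 9^4 = 6480.
N = 6480/4 = 1620.

1620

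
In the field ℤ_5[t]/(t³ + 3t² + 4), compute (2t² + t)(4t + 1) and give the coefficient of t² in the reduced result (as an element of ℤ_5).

2

Multiply in ℤ_5[t]: (2t² + t)·(4t + 1) = 3t³ + t² + t.
Reduce using t³ ≡ 2t² + 1 (mod t³ + 3t² + 4).
Reduced: 2t² + t + 3.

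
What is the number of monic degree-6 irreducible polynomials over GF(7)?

By the necklace-counting formula, N_7(6) = (1/6) Σ_{d|6} μ(6/d)·7^d.
Divisors of 6: 1, 2, 3, 6; μ(6/d) for each: 1, -1, -1, 1.
Σ = 7^1 − 7^2 − 7^3 + 7^6 = 117264.
N = 117264/6 = 19544.

19544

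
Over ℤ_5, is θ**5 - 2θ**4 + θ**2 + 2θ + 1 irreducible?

Write h(θ) = θ**5 - 2θ**4 + θ**2 + 2θ + 1.
Check for roots in ℤ_5: h(0) = 1; h(1) = 3; h(2) = 4; h(3) = 2; h(4) = 2.
No roots, so no linear factors.
Degree-2 irreducible divisors: test the 10 monic irreducibles of degree 2 over GF(5).
None of them divide h (all give nonzero remainder).
No irreducible factor of degree ≤ 2 exists, so h is irreducible over GF(5).

Yes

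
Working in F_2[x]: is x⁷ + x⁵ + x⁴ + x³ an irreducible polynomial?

No

Write h(x) = x⁷ + x⁵ + x⁴ + x³.
Check for roots in F_2: h(0) = 0 → root; h(1) = 0 → root.
h(0) = 0, so (x) divides h(x); h is reducible.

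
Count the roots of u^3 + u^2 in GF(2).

2

Write f(u) = u^3 + u^2.
Evaluate at each of the 2 elements of GF(2):
f(0) = 0 → root; f(1) = 0 → root.
Roots: {0, 1}.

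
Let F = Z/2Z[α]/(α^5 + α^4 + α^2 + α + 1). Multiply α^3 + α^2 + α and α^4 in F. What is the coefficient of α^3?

Multiply in Z/2Z[α]: (α^3 + α^2 + α)·(α^4) = α^7 + α^6 + α^5.
Reduce using α^5 ≡ α^4 + α^2 + α + 1 (mod α^5 + α^4 + α^2 + α + 1).
Reduced: α^3 + α + 1.

1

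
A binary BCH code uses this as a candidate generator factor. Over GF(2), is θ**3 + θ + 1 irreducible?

Yes

Write h(θ) = θ**3 + θ + 1.
Check for roots in GF(2): h(0) = 1; h(1) = 1.
No roots. A degree-3 polynomial over a field with no linear factor is irreducible.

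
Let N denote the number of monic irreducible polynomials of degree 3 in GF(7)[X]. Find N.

Gauss's count: N_{7}(3) = (1/3) Σ_{d|3} μ(3/d)·7^d.
Divisors of 3: 1, 3; μ(3/d) for each: -1, 1.
Σ = − 7^1 + 7^3 = 336.
N = 336/3 = 112.

112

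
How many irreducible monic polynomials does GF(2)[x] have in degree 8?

30

x^(2^8) − x is the product of all monic irreducibles of degree dividing 8; Möbius inversion gives N = (1/8) Σ μ(8/d)·2^d.
Divisors of 8: 1, 2, 4, 8; μ(8/d) for each: 0, 0, -1, 1.
Σ = − 2^4 + 2^8 = 240.
N = 240/8 = 30.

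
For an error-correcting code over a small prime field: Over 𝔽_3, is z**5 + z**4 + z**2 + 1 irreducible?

Yes

Write m(z) = z**5 + z**4 + z**2 + 1.
Check for roots in 𝔽_3: m(0) = 1; m(1) = 1; m(2) = 2.
No roots, so no linear factors.
Monic irreducibles of degree 2 over GF(3): z**2 + 1, z**2 + z + 2, z**2 + 2z + 2.
None of them divide m (all give nonzero remainder).
No irreducible factor of degree ≤ 2 exists, so m is irreducible over GF(3).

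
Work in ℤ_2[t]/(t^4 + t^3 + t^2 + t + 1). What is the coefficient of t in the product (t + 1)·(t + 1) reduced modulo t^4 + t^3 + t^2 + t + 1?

0

Multiply in ℤ_2[t]: (t + 1)·(t + 1) = t^2 + 1.
Reduced: t^2 + 1.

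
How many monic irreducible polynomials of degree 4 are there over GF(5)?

Gauss's count: N_{5}(4) = (1/4) Σ_{d|4} μ(4/d)·5^d.
Divisors of 4: 1, 2, 4; μ(4/d) for each: 0, -1, 1.
Σ = − 5^2 + 5^4 = 600.
N = 600/4 = 150.

150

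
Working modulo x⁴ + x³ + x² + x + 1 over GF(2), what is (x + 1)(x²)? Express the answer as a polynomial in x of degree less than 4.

x^3 + x^2

Multiply in GF(2)[x]: (x + 1)·(x²) = x³ + x².
Reduced: x³ + x².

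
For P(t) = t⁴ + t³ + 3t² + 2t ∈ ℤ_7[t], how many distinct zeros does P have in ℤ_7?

Evaluate at each of the 7 elements of ℤ_7:
P(0) = 0 → root; P(1) = 0 → root; P(2) = 5; P(3) = 1; P(4) = 5; P(5) = 2; P(6) = 1.
Roots: {0, 1}.

2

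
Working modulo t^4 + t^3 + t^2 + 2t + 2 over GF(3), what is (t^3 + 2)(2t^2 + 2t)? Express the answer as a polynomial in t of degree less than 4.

Multiply in GF(3)[t]: (t^3 + 2)·(2t^2 + 2t) = 2t^5 + 2t^4 + t^2 + t.
Reduce using t^4 ≡ 2t^3 + 2t^2 + t + 1 (mod t^4 + t^3 + t^2 + 2t + 2).
Reduced: t^3.

t^3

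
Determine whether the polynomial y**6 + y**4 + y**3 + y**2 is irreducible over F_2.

Write m(y) = y**6 + y**4 + y**3 + y**2.
Check for roots in F_2: m(0) = 0 → root; m(1) = 0 → root.
m(0) = 0, so (y) divides m(y); m is reducible.

No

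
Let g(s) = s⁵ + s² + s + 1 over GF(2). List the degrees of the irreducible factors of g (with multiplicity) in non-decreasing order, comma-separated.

Roots in GF(2): g(0) = 1; g(1) = 0 → root.
Linear factors from roots: (s + 1).
Complete factorization: g(s) = (s + 1)^2·(s³ + s + 1).
Factor degrees with multiplicity: 1 + 1 + 3 = 5.

1, 1, 3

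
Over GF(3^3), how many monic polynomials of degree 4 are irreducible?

132678

x^(27^4) − x is the product of all monic irreducibles of degree dividing 4; Möbius inversion gives N = (1/4) Σ μ(4/d)·27^d.
Divisors of 4: 1, 2, 4; μ(4/d) for each: 0, -1, 1.
Σ = − 27^2 + 27^4 = 530712.
N = 530712/4 = 132678.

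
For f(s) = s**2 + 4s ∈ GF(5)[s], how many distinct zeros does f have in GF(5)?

Evaluate at each of the 5 elements of GF(5):
f(0) = 0 → root; f(1) = 0 → root; f(2) = 2; f(3) = 1; f(4) = 2.
Roots: {0, 1}.

2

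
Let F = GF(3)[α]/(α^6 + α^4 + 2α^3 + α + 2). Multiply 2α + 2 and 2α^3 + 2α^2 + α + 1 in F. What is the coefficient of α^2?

Multiply in GF(3)[α]: (2α + 2)·(2α^3 + 2α^2 + α + 1) = α^4 + 2α^3 + α + 2.
Reduced: α^4 + 2α^3 + α + 2.

0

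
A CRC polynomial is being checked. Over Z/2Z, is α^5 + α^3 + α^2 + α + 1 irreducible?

Yes

Write f(α) = α^5 + α^3 + α^2 + α + 1.
Check for roots in Z/2Z: f(0) = 1; f(1) = 1.
No roots, so no linear factors.
Monic irreducibles of degree 2 over GF(2): α^2 + α + 1.
None of them divide f (all give nonzero remainder).
No irreducible factor of degree ≤ 2 exists, so f is irreducible over GF(2).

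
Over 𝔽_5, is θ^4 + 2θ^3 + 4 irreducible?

Write g(θ) = θ^4 + 2θ^3 + 4.
Check for roots in 𝔽_5: g(0) = 4; g(1) = 2; g(2) = 1; g(3) = 4; g(4) = 3.
No roots, so no linear factors.
Degree-2 irreducible divisors: test the 10 monic irreducibles of degree 2 over GF(5).
None of them divide g (all give nonzero remainder).
No irreducible factor of degree ≤ 2 exists, so g is irreducible over GF(5).

Yes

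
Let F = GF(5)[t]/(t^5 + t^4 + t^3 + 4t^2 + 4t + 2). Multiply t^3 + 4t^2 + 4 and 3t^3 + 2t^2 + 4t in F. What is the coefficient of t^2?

2

Multiply in GF(5)[t]: (t^3 + 4t^2 + 4)·(3t^3 + 2t^2 + 4t) = 3t^6 + 4t^5 + 2t^4 + 3t^3 + 3t^2 + t.
Reduce using t^5 ≡ 4t^4 + 4t^3 + t^2 + t + 3 (mod t^5 + t^4 + t^3 + 4t^2 + 4t + 2).
Reduced: 3t^4 + 2t^2 + t + 3.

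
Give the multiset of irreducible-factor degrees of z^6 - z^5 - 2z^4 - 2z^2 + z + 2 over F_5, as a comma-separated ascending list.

Write h(z) = z^6 - z^5 - 2z^4 - 2z^2 + z + 2.
Roots in F_5: h(0) = 2; h(1) = 4; h(2) = 1; h(3) = 1; h(4) = 4.
Complete factorization: h(z) = (z^6 - z^5 - 2z^4 - 2z^2 + z + 2).
Factor degrees with multiplicity: 6 = 6.

6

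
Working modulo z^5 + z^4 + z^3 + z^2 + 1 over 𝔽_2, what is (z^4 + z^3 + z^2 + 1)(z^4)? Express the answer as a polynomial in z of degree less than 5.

Multiply in 𝔽_2[z]: (z^4 + z^3 + z^2 + 1)·(z^4) = z^8 + z^7 + z^6 + z^4.
Reduce using z^5 ≡ z^4 + z^3 + z^2 + 1 (mod z^5 + z^4 + z^3 + z^2 + 1).
Reduced: z^2 + 1.

z^2 + 1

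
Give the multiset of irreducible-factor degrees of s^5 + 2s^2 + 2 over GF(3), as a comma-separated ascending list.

Write g(s) = s^5 + 2s^2 + 2.
Roots in GF(3): g(0) = 2; g(1) = 2; g(2) = 0 → root.
Linear factors from roots: (s + 1).
Complete factorization: g(s) = (s + 1)·(s^4 + 2s^3 + s^2 + s + 2).
Factor degrees with multiplicity: 1 + 4 = 5.

1, 4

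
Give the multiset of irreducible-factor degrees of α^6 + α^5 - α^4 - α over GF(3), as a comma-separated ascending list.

Write h(α) = α^6 + α^5 - α^4 - α.
Roots in GF(3): h(0) = 0 → root; h(1) = 0 → root; h(2) = 0 → root.
Linear factors from roots: (α), (α - 1), (α + 1).
Complete factorization: h(α) = (α)·(α + 1)·(α - 1)^2·(α^2 - α - 1).
Factor degrees with multiplicity: 1 + 1 + 1 + 1 + 2 = 6.

1, 1, 1, 1, 2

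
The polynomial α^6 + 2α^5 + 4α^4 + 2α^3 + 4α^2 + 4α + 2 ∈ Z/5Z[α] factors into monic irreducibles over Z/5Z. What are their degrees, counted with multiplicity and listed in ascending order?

Write f(α) = α^6 + 2α^5 + 4α^4 + 2α^3 + 4α^2 + 4α + 2.
Roots in Z/5Z: f(0) = 2; f(1) = 4; f(2) = 4; f(3) = 3; f(4) = 3.
Complete factorization: f(α) = (α^6 + 2α^5 + 4α^4 + 2α^3 + 4α^2 + 4α + 2).
Factor degrees with multiplicity: 6 = 6.

6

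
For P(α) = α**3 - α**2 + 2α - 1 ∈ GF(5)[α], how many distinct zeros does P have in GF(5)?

Evaluate at each of the 5 elements of GF(5):
P(0) = 4; P(1) = 1; P(2) = 2; P(3) = 3; P(4) = 0 → root.
Roots: {4}.

1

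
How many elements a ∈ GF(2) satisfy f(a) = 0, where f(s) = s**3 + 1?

1

Evaluate at each of the 2 elements of GF(2):
f(0) = 1; f(1) = 0 → root.
Roots: {1}.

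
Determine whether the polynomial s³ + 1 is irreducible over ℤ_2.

No

Write f(s) = s³ + 1.
Check for roots in ℤ_2: f(0) = 1; f(1) = 0 → root.
f(1) = 0, so (s − 1) divides f(s); f is reducible.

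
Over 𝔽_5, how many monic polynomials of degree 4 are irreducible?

150

x^(5^4) − x is the product of all monic irreducibles of degree dividing 4; Möbius inversion gives N = (1/4) Σ μ(4/d)·5^d.
Divisors of 4: 1, 2, 4; μ(4/d) for each: 0, -1, 1.
Σ = − 5^2 + 5^4 = 600.
N = 600/4 = 150.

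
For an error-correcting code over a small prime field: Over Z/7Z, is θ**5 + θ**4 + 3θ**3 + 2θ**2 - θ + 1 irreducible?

No

Write g(θ) = θ**5 + θ**4 + 3θ**3 + 2θ**2 - θ + 1.
Check for roots in Z/7Z: g(0) = 1; g(1) = 0 → root; g(2) = 2; g(3) = 1; g(4) = 3; g(5) = 6; g(6) = 1.
g(1) = 0, so (θ − 1) divides g(θ); g is reducible.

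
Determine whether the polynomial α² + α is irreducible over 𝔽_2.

Write h(α) = α² + α.
Check for roots in 𝔽_2: h(0) = 0 → root; h(1) = 0 → root.
h(0) = 0, so (α) divides h(α); h is reducible.

No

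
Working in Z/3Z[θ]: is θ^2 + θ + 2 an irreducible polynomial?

Yes

Write g(θ) = θ^2 + θ + 2.
Check for roots in Z/3Z: g(0) = 2; g(1) = 1; g(2) = 2.
No roots. A degree-2 polynomial over a field with no linear factor is irreducible.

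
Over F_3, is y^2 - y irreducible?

Write g(y) = y^2 - y.
Check for roots in F_3: g(0) = 0 → root; g(1) = 0 → root; g(2) = 2.
g(0) = 0, so (y) divides g(y); g is reducible.

No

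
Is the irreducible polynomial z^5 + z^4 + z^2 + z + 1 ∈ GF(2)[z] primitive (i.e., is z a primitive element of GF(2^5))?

Yes

Write f(z) = z^5 + z^4 + z^2 + z + 1.
|GF(2^5)^×| = 2^5 − 1 = 31. Prime factorization: 31 = 31.
f is primitive ⇔ z has order 31 in GF(2)[z]/(f), i.e. z^(31/q) ≠ 1 for each prime q | 31.
z^(1) mod f = z.
None equal 1, so z has full order 31; f is primitive.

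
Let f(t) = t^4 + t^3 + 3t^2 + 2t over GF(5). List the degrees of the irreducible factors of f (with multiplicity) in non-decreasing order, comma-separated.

1, 1, 2

Roots in GF(5): f(0) = 0 → root; f(1) = 2; f(2) = 0 → root; f(3) = 1; f(4) = 1.
Linear factors from roots: (t), (t + 3).
Complete factorization: f(t) = (t)·(t + 3)·(t^2 + 3t + 4).
Factor degrees with multiplicity: 1 + 1 + 2 = 4.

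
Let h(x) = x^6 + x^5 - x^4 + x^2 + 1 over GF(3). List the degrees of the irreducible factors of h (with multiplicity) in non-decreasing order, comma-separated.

1, 1, 4

Roots in GF(3): h(0) = 1; h(1) = 0 → root; h(2) = 1.
Linear factors from roots: (x - 1).
Complete factorization: h(x) = (x - 1)^2·(x^4 + x^2 - x + 1).
Factor degrees with multiplicity: 1 + 1 + 4 = 6.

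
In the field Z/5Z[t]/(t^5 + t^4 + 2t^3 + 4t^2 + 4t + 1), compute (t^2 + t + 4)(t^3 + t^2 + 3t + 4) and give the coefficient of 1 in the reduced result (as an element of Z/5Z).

Multiply in Z/5Z[t]: (t^2 + t + 4)·(t^3 + t^2 + 3t + 4) = t^5 + 2t^4 + 3t^3 + t^2 + t + 1.
Reduce using t^5 ≡ 4t^4 + 3t^3 + t^2 + t + 4 (mod t^5 + t^4 + 2t^3 + 4t^2 + 4t + 1).
Reduced: t^4 + t^3 + 2t^2 + 2t.

0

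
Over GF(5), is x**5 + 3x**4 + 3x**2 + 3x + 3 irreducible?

No

Write P(x) = x**5 + 3x**4 + 3x**2 + 3x + 3.
Check for roots in GF(5): P(0) = 3; P(1) = 3; P(2) = 1; P(3) = 0 → root; P(4) = 0 → root.
P(3) = 0, so (x − 3) divides P(x); P is reducible.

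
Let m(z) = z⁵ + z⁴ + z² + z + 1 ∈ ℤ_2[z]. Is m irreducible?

Check for roots in ℤ_2: m(0) = 1; m(1) = 1.
No roots, so no linear factors.
Monic irreducibles of degree 2 over GF(2): z² + z + 1.
None of them divide m (all give nonzero remainder).
No irreducible factor of degree ≤ 2 exists, so m is irreducible over GF(2).

Yes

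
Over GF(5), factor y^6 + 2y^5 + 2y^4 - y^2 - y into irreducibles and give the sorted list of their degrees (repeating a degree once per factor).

Write h(y) = y^6 + 2y^5 + 2y^4 - y^2 - y.
Roots in GF(5): h(0) = 0 → root; h(1) = 3; h(2) = 4; h(3) = 0 → root; h(4) = 1.
Linear factors from roots: (y), (y + 2).
Complete factorization: h(y) = (y)·(y + 2)·(y^2 + y + 1)·(y^2 - y + 2).
Factor degrees with multiplicity: 1 + 1 + 2 + 2 = 6.

1, 1, 2, 2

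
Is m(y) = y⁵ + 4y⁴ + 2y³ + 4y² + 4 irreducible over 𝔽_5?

Check for roots in 𝔽_5: m(0) = 4; m(1) = 0 → root; m(2) = 2; m(3) = 1; m(4) = 4.
m(1) = 0, so (y − 1) divides m(y); m is reducible.

No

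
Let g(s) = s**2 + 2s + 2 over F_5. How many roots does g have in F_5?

2

Evaluate at each of the 5 elements of F_5:
g(0) = 2; g(1) = 0 → root; g(2) = 0 → root; g(3) = 2; g(4) = 1.
Roots: {1, 2}.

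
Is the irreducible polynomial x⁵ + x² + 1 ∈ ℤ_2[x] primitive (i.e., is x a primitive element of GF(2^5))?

Yes

Write f(x) = x⁵ + x² + 1.
|GF(2^5)^×| = 2^5 − 1 = 31. Prime factorization: 31 = 31.
f is primitive ⇔ x has order 31 in GF(2)[x]/(f), i.e. x^(31/q) ≠ 1 for each prime q | 31.
x^(1) mod f = x.
None equal 1, so x has full order 31; f is primitive.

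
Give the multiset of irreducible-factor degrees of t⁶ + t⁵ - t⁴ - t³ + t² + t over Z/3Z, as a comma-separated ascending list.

1, 1, 2, 2

Write g(t) = t⁶ + t⁵ - t⁴ - t³ + t² + t.
Roots in Z/3Z: g(0) = 0 → root; g(1) = 2; g(2) = 0 → root.
Linear factors from roots: (t), (t + 1).
Complete factorization: g(t) = (t)·(t + 1)·(t² + 1)^2.
Factor degrees with multiplicity: 1 + 1 + 2 + 2 = 6.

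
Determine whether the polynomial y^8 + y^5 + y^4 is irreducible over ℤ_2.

No

Write f(y) = y^8 + y^5 + y^4.
Check for roots in ℤ_2: f(0) = 0 → root; f(1) = 1.
f(0) = 0, so (y) divides f(y); f is reducible.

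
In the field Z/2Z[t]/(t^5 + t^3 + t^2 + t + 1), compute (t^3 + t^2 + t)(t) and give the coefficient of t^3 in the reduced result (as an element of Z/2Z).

Multiply in Z/2Z[t]: (t^3 + t^2 + t)·(t) = t^4 + t^3 + t^2.
Reduced: t^4 + t^3 + t^2.

1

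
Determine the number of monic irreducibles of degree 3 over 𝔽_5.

40

By the necklace-counting formula, N_5(3) = (1/3) Σ_{d|3} μ(3/d)·5^d.
Divisors of 3: 1, 3; μ(3/d) for each: -1, 1.
Σ = − 5^1 + 5^3 = 120.
N = 120/3 = 40.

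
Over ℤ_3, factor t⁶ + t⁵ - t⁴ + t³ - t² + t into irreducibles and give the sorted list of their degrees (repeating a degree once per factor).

Write g(t) = t⁶ + t⁵ - t⁴ + t³ - t² + t.
Roots in ℤ_3: g(0) = 0 → root; g(1) = 2; g(2) = 2.
Linear factors from roots: (t).
Complete factorization: g(t) = (t)·(t² - t - 1)·(t³ - t² - t - 1).
Factor degrees with multiplicity: 1 + 2 + 3 = 6.

1, 2, 3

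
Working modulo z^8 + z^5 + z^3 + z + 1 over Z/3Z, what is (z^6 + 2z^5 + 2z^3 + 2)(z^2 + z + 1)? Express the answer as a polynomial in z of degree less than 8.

Multiply in Z/3Z[z]: (z^6 + 2z^5 + 2z^3 + 2)·(z^2 + z + 1) = z^8 + z^5 + 2z^4 + 2z^3 + 2z^2 + 2z + 2.
Reduce using z^8 ≡ 2z^5 + 2z^3 + 2z + 2 (mod z^8 + z^5 + z^3 + z + 1).
Reduced: 2z^4 + z^3 + 2z^2 + z + 1.

2z^4 + z^3 + 2z^2 + z + 1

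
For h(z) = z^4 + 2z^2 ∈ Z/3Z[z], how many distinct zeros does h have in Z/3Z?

Evaluate at each of the 3 elements of Z/3Z:
h(0) = 0 → root; h(1) = 0 → root; h(2) = 0 → root.
Roots: {0, 1, 2}.

3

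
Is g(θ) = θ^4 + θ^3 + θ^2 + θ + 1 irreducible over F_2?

Check for roots in F_2: g(0) = 1; g(1) = 1.
No roots, so no linear factors.
Monic irreducibles of degree 2 over GF(2): θ^2 + θ + 1.
None of them divide g (all give nonzero remainder).
No irreducible factor of degree ≤ 2 exists, so g is irreducible over GF(2).

Yes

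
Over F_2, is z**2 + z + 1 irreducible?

Write g(z) = z**2 + z + 1.
Check for roots in F_2: g(0) = 1; g(1) = 1.
No roots. A degree-2 polynomial over a field with no linear factor is irreducible.

Yes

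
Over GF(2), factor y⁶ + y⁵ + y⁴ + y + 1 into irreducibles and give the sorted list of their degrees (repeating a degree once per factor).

6

Write h(y) = y⁶ + y⁵ + y⁴ + y + 1.
Roots in GF(2): h(0) = 1; h(1) = 1.
Complete factorization: h(y) = (y⁶ + y⁵ + y⁴ + y + 1).
Factor degrees with multiplicity: 6 = 6.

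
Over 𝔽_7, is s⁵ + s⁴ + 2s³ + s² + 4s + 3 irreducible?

Write f(s) = s⁵ + s⁴ + 2s³ + s² + 4s + 3.
Check for roots in 𝔽_7: f(0) = 3; f(1) = 5; f(2) = 2; f(3) = 3; f(4) = 1; f(5) = 2; f(6) = 5.
No roots, so no linear factors.
Degree-2 irreducible divisors: test the 21 monic irreducibles of degree 2 over GF(7).
None of them divide f (all give nonzero remainder).
No irreducible factor of degree ≤ 2 exists, so f is irreducible over GF(7).

Yes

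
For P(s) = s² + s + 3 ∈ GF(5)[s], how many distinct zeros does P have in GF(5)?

Evaluate at each of the 5 elements of GF(5):
P(0) = 3; P(1) = 0 → root; P(2) = 4; P(3) = 0 → root; P(4) = 3.
Roots: {1, 3}.

2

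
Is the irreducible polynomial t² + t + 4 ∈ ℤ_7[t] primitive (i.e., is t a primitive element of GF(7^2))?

No

Write f(t) = t² + t + 4.
|GF(7^2)^×| = 7^2 − 1 = 48. Prime factorization: 48 = 2^4·3.
f is primitive ⇔ t has order 48 in GF(7)[t]/(f), i.e. t^(48/q) ≠ 1 for each prime q | 48.
t^(24) mod f = 1
t^(16) mod f = 2.
Since t^(24) = 1, the order of t divides 24 < 48; not primitive.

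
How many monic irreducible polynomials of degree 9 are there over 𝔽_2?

56

x^(2^9) − x is the product of all monic irreducibles of degree dividing 9; Möbius inversion gives N = (1/9) Σ μ(9/d)·2^d.
Divisors of 9: 1, 3, 9; μ(9/d) for each: 0, -1, 1.
Σ = − 2^3 + 2^9 = 504.
N = 504/9 = 56.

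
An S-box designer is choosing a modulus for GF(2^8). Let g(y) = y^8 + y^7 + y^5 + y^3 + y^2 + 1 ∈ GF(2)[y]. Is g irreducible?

No

Check for roots in GF(2): g(0) = 1; g(1) = 0 → root.
g(1) = 0, so (y − 1) divides g(y); g is reducible.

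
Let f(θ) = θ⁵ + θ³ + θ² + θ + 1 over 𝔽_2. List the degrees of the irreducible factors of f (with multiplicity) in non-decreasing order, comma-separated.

5

Roots in 𝔽_2: f(0) = 1; f(1) = 1.
Complete factorization: f(θ) = (θ⁵ + θ³ + θ² + θ + 1).
Factor degrees with multiplicity: 5 = 5.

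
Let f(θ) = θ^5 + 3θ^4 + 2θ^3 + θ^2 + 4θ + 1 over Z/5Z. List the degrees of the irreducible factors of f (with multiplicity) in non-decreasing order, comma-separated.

Roots in Z/5Z: f(0) = 1; f(1) = 2; f(2) = 4; f(3) = 2; f(4) = 3.
Complete factorization: f(θ) = (θ^5 + 3θ^4 + 2θ^3 + θ^2 + 4θ + 1).
Factor degrees with multiplicity: 5 = 5.

5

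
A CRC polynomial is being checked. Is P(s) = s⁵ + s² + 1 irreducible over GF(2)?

Check for roots in GF(2): P(0) = 1; P(1) = 1.
No roots, so no linear factors.
Monic irreducibles of degree 2 over GF(2): s² + s + 1.
None of them divide P (all give nonzero remainder).
No irreducible factor of degree ≤ 2 exists, so P is irreducible over GF(2).

Yes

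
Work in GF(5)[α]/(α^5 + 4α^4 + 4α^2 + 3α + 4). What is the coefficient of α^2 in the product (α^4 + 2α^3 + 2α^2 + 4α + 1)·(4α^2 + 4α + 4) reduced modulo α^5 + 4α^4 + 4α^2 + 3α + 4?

Multiply in GF(5)[α]: (α^4 + 2α^3 + 2α^2 + 4α + 1)·(4α^2 + 4α + 4) = 4α^6 + 2α^5 + 2α^3 + 3α^2 + 4.
Reduce using α^5 ≡ α^4 + α^2 + 2α + 1 (mod α^5 + 4α^4 + 4α^2 + 3α + 4).
Reduced: α^4 + α^3 + 2α^2 + α.

2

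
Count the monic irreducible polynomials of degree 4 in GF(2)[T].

3

Gauss's count: N_{2}(4) = (1/4) Σ_{d|4} μ(4/d)·2^d.
Divisors of 4: 1, 2, 4; μ(4/d) for each: 0, -1, 1.
Σ = − 2^2 + 2^4 = 12.
N = 12/4 = 3.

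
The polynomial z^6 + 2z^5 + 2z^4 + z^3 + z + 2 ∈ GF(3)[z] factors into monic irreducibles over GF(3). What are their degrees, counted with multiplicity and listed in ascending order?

1, 2, 3

Write g(z) = z^6 + 2z^5 + 2z^4 + z^3 + z + 2.
Roots in GF(3): g(0) = 2; g(1) = 0 → root; g(2) = 1.
Linear factors from roots: (z + 2).
Complete factorization: g(z) = (z + 2)·(z^2 + 2z + 2)·(z^3 + z^2 + z + 2).
Factor degrees with multiplicity: 1 + 2 + 3 = 6.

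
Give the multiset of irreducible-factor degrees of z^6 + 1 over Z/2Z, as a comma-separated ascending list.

1, 1, 2, 2

Write f(z) = z^6 + 1.
Roots in Z/2Z: f(0) = 1; f(1) = 0 → root.
Linear factors from roots: (z + 1).
Complete factorization: f(z) = (z + 1)^2·(z^2 + z + 1)^2.
Factor degrees with multiplicity: 1 + 1 + 2 + 2 = 6.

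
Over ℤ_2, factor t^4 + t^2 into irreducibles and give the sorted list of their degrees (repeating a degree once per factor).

Write f(t) = t^4 + t^2.
Roots in ℤ_2: f(0) = 0 → root; f(1) = 0 → root.
Linear factors from roots: (t), (t + 1).
Complete factorization: f(t) = (t)^2·(t + 1)^2.
Factor degrees with multiplicity: 1 + 1 + 1 + 1 = 4.

1, 1, 1, 1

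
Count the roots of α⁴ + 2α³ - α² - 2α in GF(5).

4

Write g(α) = α⁴ + 2α³ - α² - 2α.
Evaluate at each of the 5 elements of GF(5):
g(0) = 0 → root; g(1) = 0 → root; g(2) = 4; g(3) = 0 → root; g(4) = 0 → root.
Roots: {0, 1, 3, 4}.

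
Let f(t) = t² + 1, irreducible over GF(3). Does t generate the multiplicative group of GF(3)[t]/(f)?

|GF(3^2)^×| = 3^2 − 1 = 8. Prime factorization: 8 = 2^3.
f is primitive ⇔ t has order 8 in GF(3)[t]/(f), i.e. t^(8/q) ≠ 1 for each prime q | 8.
t^(4) mod f = 1
Since t^(4) = 1, the order of t divides 4 < 8; not primitive.

No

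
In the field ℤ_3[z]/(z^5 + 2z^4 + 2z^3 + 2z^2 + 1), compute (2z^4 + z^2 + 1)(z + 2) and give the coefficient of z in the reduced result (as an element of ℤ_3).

Multiply in ℤ_3[z]: (2z^4 + z^2 + 1)·(z + 2) = 2z^5 + z^4 + z^3 + 2z^2 + z + 2.
Reduce using z^5 ≡ z^4 + z^3 + z^2 + 2 (mod z^5 + 2z^4 + 2z^3 + 2z^2 + 1).
Reduced: z^2 + z.

1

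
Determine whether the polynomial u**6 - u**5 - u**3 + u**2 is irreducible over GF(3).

Write g(u) = u**6 - u**5 - u**3 + u**2.
Check for roots in GF(3): g(0) = 0 → root; g(1) = 0 → root; g(2) = 1.
g(0) = 0, so (u) divides g(u); g is reducible.

No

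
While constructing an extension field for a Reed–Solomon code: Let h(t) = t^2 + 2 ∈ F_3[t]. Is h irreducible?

No

Check for roots in F_3: h(0) = 2; h(1) = 0 → root; h(2) = 0 → root.
h(1) = 0, so (t − 1) divides h(t); h is reducible.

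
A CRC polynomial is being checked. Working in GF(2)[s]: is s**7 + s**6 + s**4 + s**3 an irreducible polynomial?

Write P(s) = s**7 + s**6 + s**4 + s**3.
Check for roots in GF(2): P(0) = 0 → root; P(1) = 0 → root.
P(0) = 0, so (s) divides P(s); P is reducible.

No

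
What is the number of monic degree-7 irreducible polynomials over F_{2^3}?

The number of monic irreducibles of degree 7 over GF(8) is (1/7)·Σ_{d∣7} μ(7/d) 8^d.
Divisors of 7: 1, 7; μ(7/d) for each: -1, 1.
Σ = − 8^1 + 8^7 = 2097144.
N = 2097144/7 = 299592.

299592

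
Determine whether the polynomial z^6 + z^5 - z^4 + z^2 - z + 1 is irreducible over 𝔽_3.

Write m(z) = z^6 + z^5 - z^4 + z^2 - z + 1.
Check for roots in 𝔽_3: m(0) = 1; m(1) = 2; m(2) = 2.
No roots, so no linear factors.
Monic irreducibles of degree 2 over GF(3): z^2 + 1, z^2 + z - 1, z^2 - z - 1.
None of them divide m (all give nonzero remainder).
Degree-3 irreducible divisors: test the 8 monic irreducibles of degree 3 over GF(3).
None of them divide m (all give nonzero remainder).
No irreducible factor of degree ≤ 3 exists, so m is irreducible over GF(3).

Yes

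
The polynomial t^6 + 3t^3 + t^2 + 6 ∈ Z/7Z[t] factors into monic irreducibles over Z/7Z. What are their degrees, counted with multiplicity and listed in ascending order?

Write f(t) = t^6 + 3t^3 + t^2 + 6.
Linear factors from roots: (t + 5).
Complete factorization: f(t) = (t + 5)·(t^2 + 5t + 2)·(t^3 + 4t^2 + 3t + 2).
Factor degrees with multiplicity: 1 + 2 + 3 = 6.

1, 2, 3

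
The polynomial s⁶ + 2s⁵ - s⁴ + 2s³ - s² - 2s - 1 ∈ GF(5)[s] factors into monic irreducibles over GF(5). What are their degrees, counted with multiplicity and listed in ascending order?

1, 2, 3

Write g(s) = s⁶ + 2s⁵ - s⁴ + 2s³ - s² - 2s - 1.
Roots in GF(5): g(0) = 4; g(1) = 0 → root; g(2) = 4; g(3) = 2; g(4) = 1.
Linear factors from roots: (s - 1).
Complete factorization: g(s) = (s - 1)·(s² - 2s - 2)·(s³ - s + 2).
Factor degrees with multiplicity: 1 + 2 + 3 = 6.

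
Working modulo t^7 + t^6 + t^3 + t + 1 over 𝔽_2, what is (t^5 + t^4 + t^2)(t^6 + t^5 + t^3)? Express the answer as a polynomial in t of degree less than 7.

Multiply in 𝔽_2[t]: (t^5 + t^4 + t^2)·(t^6 + t^5 + t^3) = t^11 + t^9 + t^5.
Reduce using t^7 ≡ t^6 + t^3 + t + 1 (mod t^7 + t^6 + t^3 + t + 1).
Reduced: t + 1.

t + 1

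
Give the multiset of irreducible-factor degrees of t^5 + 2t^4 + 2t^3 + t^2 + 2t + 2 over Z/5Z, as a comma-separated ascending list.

Write g(t) = t^5 + 2t^4 + 2t^3 + t^2 + 2t + 2.
Roots in Z/5Z: g(0) = 2; g(1) = 0 → root; g(2) = 0 → root; g(3) = 1; g(4) = 0 → root.
Linear factors from roots: (t + 4), (t + 3), (t + 1).
Complete factorization: g(t) = (t + 1)·(t + 3)·(t + 4)·(t^2 + 4t + 1).
Factor degrees with multiplicity: 1 + 1 + 1 + 2 = 5.

1, 1, 1, 2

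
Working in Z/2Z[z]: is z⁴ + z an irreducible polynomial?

Write m(z) = z⁴ + z.
Check for roots in Z/2Z: m(0) = 0 → root; m(1) = 0 → root.
m(0) = 0, so (z) divides m(z); m is reducible.

No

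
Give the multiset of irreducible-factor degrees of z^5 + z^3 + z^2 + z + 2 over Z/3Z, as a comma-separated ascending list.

Write h(z) = z^5 + z^3 + z^2 + z + 2.
Roots in Z/3Z: h(0) = 2; h(1) = 0 → root; h(2) = 0 → root.
Linear factors from roots: (z + 2), (z + 1).
Complete factorization: h(z) = (z + 1)·(z + 2)·(z^3 + 2z + 1).
Factor degrees with multiplicity: 1 + 1 + 3 = 5.

1, 1, 3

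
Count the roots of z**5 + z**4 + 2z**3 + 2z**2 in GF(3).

Write g(z) = z**5 + z**4 + 2z**3 + 2z**2.
Evaluate at each of the 3 elements of GF(3):
g(0) = 0 → root; g(1) = 0 → root; g(2) = 0 → root.
Roots: {0, 1, 2}.

3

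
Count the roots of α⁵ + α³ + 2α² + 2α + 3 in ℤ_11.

3

Write g(α) = α⁵ + α³ + 2α² + 2α + 3.
Evaluate at each of the 11 elements of ℤ_11:
g(0) = 3; g(1) = 9; g(2) = 0 → root; g(3) = 0 → root; g(4) = 9; g(5) = 2; g(6) = 5; g(7) = 6; g(8) = 9; g(9) = 0 → root; g(10) = 1.
Roots: {2, 3, 9}.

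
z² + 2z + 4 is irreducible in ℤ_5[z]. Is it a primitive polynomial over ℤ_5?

No

Write f(z) = z² + 2z + 4.
|GF(5^2)^×| = 5^2 − 1 = 24. Prime factorization: 24 = 2^3·3.
f is primitive ⇔ z has order 24 in GF(5)[z]/(f), i.e. z^(24/q) ≠ 1 for each prime q | 24.
z^(12) mod f = 1
z^(8) mod f = 2z + 4.
Since z^(12) = 1, the order of z divides 12 < 24; not primitive.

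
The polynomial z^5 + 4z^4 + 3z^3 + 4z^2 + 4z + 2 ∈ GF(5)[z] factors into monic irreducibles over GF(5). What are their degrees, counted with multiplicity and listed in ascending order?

5

Write f(z) = z^5 + 4z^4 + 3z^3 + 4z^2 + 4z + 2.
Roots in GF(5): f(0) = 2; f(1) = 3; f(2) = 1; f(3) = 3; f(4) = 2.
Complete factorization: f(z) = (z^5 + 4z^4 + 3z^3 + 4z^2 + 4z + 2).
Factor degrees with multiplicity: 5 = 5.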